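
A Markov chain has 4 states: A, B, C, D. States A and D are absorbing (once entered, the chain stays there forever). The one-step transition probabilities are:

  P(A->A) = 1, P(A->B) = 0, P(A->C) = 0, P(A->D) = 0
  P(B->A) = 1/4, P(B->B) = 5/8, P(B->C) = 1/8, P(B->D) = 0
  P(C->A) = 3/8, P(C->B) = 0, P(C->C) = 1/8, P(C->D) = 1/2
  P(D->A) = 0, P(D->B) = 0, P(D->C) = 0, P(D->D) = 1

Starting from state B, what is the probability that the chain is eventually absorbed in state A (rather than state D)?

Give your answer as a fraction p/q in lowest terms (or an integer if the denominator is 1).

Let a_i = P(absorbed in A | start in state i).
Boundary conditions: a_A = 1, a_D = 0.
For each transient state i, a_i = sum_j P(i->j) * a_j:
  a_B = 1/4*a_A + 5/8*a_B + 1/8*a_C + 0*a_D
  a_C = 3/8*a_A + 0*a_B + 1/8*a_C + 1/2*a_D

Substituting a_A = 1 and a_D = 0, rearrange to (I - Q) a = r where r[i] = P(i -> A):
  [3/8, -1/8] . (a_B, a_C) = 1/4
  [0, 7/8] . (a_B, a_C) = 3/8

Solving yields:
  a_B = 17/21
  a_C = 3/7

Starting state is B, so the absorption probability is a_B = 17/21.

Answer: 17/21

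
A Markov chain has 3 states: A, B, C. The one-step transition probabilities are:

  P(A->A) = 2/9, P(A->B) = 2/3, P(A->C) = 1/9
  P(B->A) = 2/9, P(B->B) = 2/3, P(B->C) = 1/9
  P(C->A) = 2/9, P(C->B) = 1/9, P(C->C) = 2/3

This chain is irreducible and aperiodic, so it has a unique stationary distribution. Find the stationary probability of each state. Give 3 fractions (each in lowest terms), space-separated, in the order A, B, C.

The stationary distribution satisfies pi = pi * P, i.e.:
  pi_A = 2/9*pi_A + 2/9*pi_B + 2/9*pi_C
  pi_B = 2/3*pi_A + 2/3*pi_B + 1/9*pi_C
  pi_C = 1/9*pi_A + 1/9*pi_B + 2/3*pi_C
with normalization: pi_A + pi_B + pi_C = 1.

Using the first 2 balance equations plus normalization, the linear system A*pi = b is:
  [-7/9, 2/9, 2/9] . pi = 0
  [2/3, -1/3, 1/9] . pi = 0
  [1, 1, 1] . pi = 1

Solving yields:
  pi_A = 2/9
  pi_B = 19/36
  pi_C = 1/4

Verification (pi * P):
  2/9*2/9 + 19/36*2/9 + 1/4*2/9 = 2/9 = pi_A  (ok)
  2/9*2/3 + 19/36*2/3 + 1/4*1/9 = 19/36 = pi_B  (ok)
  2/9*1/9 + 19/36*1/9 + 1/4*2/3 = 1/4 = pi_C  (ok)

Answer: 2/9 19/36 1/4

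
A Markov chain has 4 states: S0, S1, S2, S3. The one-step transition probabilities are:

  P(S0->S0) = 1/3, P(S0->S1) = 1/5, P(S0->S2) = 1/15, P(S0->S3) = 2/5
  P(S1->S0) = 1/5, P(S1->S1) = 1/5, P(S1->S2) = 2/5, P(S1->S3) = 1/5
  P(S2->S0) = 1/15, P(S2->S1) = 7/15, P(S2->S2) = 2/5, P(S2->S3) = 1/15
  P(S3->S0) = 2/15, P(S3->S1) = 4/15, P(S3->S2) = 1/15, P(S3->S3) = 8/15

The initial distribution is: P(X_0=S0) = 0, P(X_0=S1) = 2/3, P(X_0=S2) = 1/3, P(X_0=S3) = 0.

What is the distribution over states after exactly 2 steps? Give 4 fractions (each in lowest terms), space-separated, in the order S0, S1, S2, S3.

Propagating the distribution step by step (d_{t+1} = d_t * P):
d_0 = (S0=0, S1=2/3, S2=1/3, S3=0)
  d_1[S0] = 0*1/3 + 2/3*1/5 + 1/3*1/15 + 0*2/15 = 7/45
  d_1[S1] = 0*1/5 + 2/3*1/5 + 1/3*7/15 + 0*4/15 = 13/45
  d_1[S2] = 0*1/15 + 2/3*2/5 + 1/3*2/5 + 0*1/15 = 2/5
  d_1[S3] = 0*2/5 + 2/3*1/5 + 1/3*1/15 + 0*8/15 = 7/45
d_1 = (S0=7/45, S1=13/45, S2=2/5, S3=7/45)
  d_2[S0] = 7/45*1/3 + 13/45*1/5 + 2/5*1/15 + 7/45*2/15 = 106/675
  d_2[S1] = 7/45*1/5 + 13/45*1/5 + 2/5*7/15 + 7/45*4/15 = 214/675
  d_2[S2] = 7/45*1/15 + 13/45*2/5 + 2/5*2/5 + 7/45*1/15 = 8/27
  d_2[S3] = 7/45*2/5 + 13/45*1/5 + 2/5*1/15 + 7/45*8/15 = 31/135
d_2 = (S0=106/675, S1=214/675, S2=8/27, S3=31/135)

Answer: 106/675 214/675 8/27 31/135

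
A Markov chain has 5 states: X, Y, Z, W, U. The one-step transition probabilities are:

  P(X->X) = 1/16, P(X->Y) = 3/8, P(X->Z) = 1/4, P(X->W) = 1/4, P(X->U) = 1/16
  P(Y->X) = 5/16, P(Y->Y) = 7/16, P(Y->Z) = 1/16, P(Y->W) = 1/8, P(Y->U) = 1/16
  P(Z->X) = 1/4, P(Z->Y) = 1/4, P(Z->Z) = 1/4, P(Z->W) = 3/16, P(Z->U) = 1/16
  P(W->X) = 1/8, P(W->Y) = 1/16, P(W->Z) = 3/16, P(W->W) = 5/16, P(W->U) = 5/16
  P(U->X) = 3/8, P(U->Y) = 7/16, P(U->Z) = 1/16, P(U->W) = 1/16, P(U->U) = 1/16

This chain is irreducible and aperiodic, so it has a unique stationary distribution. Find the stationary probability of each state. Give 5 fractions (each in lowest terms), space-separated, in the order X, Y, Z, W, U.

The stationary distribution satisfies pi = pi * P, i.e.:
  pi_X = 1/16*pi_X + 5/16*pi_Y + 1/4*pi_Z + 1/8*pi_W + 3/8*pi_U
  pi_Y = 3/8*pi_X + 7/16*pi_Y + 1/4*pi_Z + 1/16*pi_W + 7/16*pi_U
  pi_Z = 1/4*pi_X + 1/16*pi_Y + 1/4*pi_Z + 3/16*pi_W + 1/16*pi_U
  pi_W = 1/4*pi_X + 1/8*pi_Y + 3/16*pi_Z + 5/16*pi_W + 1/16*pi_U
  pi_U = 1/16*pi_X + 1/16*pi_Y + 1/16*pi_Z + 5/16*pi_W + 1/16*pi_U
with normalization: pi_X + pi_Y + pi_Z + pi_W + pi_U = 1.

Using the first 4 balance equations plus normalization, the linear system A*pi = b is:
  [-15/16, 5/16, 1/4, 1/8, 3/8] . pi = 0
  [3/8, -9/16, 1/4, 1/16, 7/16] . pi = 0
  [1/4, 1/16, -3/4, 3/16, 1/16] . pi = 0
  [1/4, 1/8, 3/16, -11/16, 1/16] . pi = 0
  [1, 1, 1, 1, 1] . pi = 1

Solving yields:
  pi_X = 3091/14114
  pi_Y = 4555/14114
  pi_Z = 1107/7057
  pi_W = 5395/28228
  pi_U = 3113/28228

Verification (pi * P):
  3091/14114*1/16 + 4555/14114*5/16 + 1107/7057*1/4 + 5395/28228*1/8 + 3113/28228*3/8 = 3091/14114 = pi_X  (ok)
  3091/14114*3/8 + 4555/14114*7/16 + 1107/7057*1/4 + 5395/28228*1/16 + 3113/28228*7/16 = 4555/14114 = pi_Y  (ok)
  3091/14114*1/4 + 4555/14114*1/16 + 1107/7057*1/4 + 5395/28228*3/16 + 3113/28228*1/16 = 1107/7057 = pi_Z  (ok)
  3091/14114*1/4 + 4555/14114*1/8 + 1107/7057*3/16 + 5395/28228*5/16 + 3113/28228*1/16 = 5395/28228 = pi_W  (ok)
  3091/14114*1/16 + 4555/14114*1/16 + 1107/7057*1/16 + 5395/28228*5/16 + 3113/28228*1/16 = 3113/28228 = pi_U  (ok)

Answer: 3091/14114 4555/14114 1107/7057 5395/28228 3113/28228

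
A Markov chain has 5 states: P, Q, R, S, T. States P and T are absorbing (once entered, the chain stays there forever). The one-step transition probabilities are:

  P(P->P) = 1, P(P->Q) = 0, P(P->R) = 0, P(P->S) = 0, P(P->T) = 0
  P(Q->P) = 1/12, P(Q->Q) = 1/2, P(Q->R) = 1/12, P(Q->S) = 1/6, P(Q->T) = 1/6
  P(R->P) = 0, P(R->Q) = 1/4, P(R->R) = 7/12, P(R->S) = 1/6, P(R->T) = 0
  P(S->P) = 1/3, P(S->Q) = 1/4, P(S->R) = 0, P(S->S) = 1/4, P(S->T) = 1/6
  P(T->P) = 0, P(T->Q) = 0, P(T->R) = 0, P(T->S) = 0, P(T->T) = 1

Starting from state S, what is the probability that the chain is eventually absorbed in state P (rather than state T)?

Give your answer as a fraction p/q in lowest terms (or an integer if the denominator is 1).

Let a_i = P(absorbed in P | start in state i).
Boundary conditions: a_P = 1, a_T = 0.
For each transient state i, a_i = sum_j P(i->j) * a_j:
  a_Q = 1/12*a_P + 1/2*a_Q + 1/12*a_R + 1/6*a_S + 1/6*a_T
  a_R = 0*a_P + 1/4*a_Q + 7/12*a_R + 1/6*a_S + 0*a_T
  a_S = 1/3*a_P + 1/4*a_Q + 0*a_R + 1/4*a_S + 1/6*a_T

Substituting a_P = 1 and a_T = 0, rearrange to (I - Q) a = r where r[i] = P(i -> P):
  [1/2, -1/12, -1/6] . (a_Q, a_R, a_S) = 1/12
  [-1/4, 5/12, -1/6] . (a_Q, a_R, a_S) = 0
  [-1/4, 0, 3/4] . (a_Q, a_R, a_S) = 1/3

Solving yields:
  a_Q = 31/69
  a_R = 35/69
  a_S = 41/69

Starting state is S, so the absorption probability is a_S = 41/69.

Answer: 41/69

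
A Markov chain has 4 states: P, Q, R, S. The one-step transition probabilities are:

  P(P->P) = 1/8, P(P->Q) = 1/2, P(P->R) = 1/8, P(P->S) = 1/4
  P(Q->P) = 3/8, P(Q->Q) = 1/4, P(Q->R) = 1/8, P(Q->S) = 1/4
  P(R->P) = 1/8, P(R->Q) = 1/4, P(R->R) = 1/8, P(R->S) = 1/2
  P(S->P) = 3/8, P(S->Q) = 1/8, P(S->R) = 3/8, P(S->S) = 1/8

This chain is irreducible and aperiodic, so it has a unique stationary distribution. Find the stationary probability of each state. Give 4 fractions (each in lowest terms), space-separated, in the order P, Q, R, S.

Answer: 89/340 24/85 13/68 9/34

Derivation:
The stationary distribution satisfies pi = pi * P, i.e.:
  pi_P = 1/8*pi_P + 3/8*pi_Q + 1/8*pi_R + 3/8*pi_S
  pi_Q = 1/2*pi_P + 1/4*pi_Q + 1/4*pi_R + 1/8*pi_S
  pi_R = 1/8*pi_P + 1/8*pi_Q + 1/8*pi_R + 3/8*pi_S
  pi_S = 1/4*pi_P + 1/4*pi_Q + 1/2*pi_R + 1/8*pi_S
with normalization: pi_P + pi_Q + pi_R + pi_S = 1.

Using the first 3 balance equations plus normalization, the linear system A*pi = b is:
  [-7/8, 3/8, 1/8, 3/8] . pi = 0
  [1/2, -3/4, 1/4, 1/8] . pi = 0
  [1/8, 1/8, -7/8, 3/8] . pi = 0
  [1, 1, 1, 1] . pi = 1

Solving yields:
  pi_P = 89/340
  pi_Q = 24/85
  pi_R = 13/68
  pi_S = 9/34

Verification (pi * P):
  89/340*1/8 + 24/85*3/8 + 13/68*1/8 + 9/34*3/8 = 89/340 = pi_P  (ok)
  89/340*1/2 + 24/85*1/4 + 13/68*1/4 + 9/34*1/8 = 24/85 = pi_Q  (ok)
  89/340*1/8 + 24/85*1/8 + 13/68*1/8 + 9/34*3/8 = 13/68 = pi_R  (ok)
  89/340*1/4 + 24/85*1/4 + 13/68*1/2 + 9/34*1/8 = 9/34 = pi_S  (ok)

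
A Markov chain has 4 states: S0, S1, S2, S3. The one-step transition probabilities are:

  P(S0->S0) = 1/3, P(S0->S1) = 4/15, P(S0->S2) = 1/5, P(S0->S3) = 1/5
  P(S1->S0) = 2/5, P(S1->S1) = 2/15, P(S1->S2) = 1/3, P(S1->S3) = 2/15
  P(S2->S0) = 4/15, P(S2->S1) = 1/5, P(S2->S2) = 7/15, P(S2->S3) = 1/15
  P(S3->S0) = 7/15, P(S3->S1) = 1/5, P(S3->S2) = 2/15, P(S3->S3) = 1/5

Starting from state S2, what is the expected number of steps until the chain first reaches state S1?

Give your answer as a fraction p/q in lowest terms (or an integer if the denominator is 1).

Answer: 240/53

Derivation:
Let h_i = expected steps to first reach S1 from state i.
Boundary: h_S1 = 0.
First-step equations for the other states:
  h_S0 = 1 + 1/3*h_S0 + 4/15*h_S1 + 1/5*h_S2 + 1/5*h_S3
  h_S2 = 1 + 4/15*h_S0 + 1/5*h_S1 + 7/15*h_S2 + 1/15*h_S3
  h_S3 = 1 + 7/15*h_S0 + 1/5*h_S1 + 2/15*h_S2 + 1/5*h_S3

Substituting h_S1 = 0 and rearranging gives the linear system (I - Q) h = 1:
  [2/3, -1/5, -1/5] . (h_S0, h_S2, h_S3) = 1
  [-4/15, 8/15, -1/15] . (h_S0, h_S2, h_S3) = 1
  [-7/15, -2/15, 4/5] . (h_S0, h_S2, h_S3) = 1

Solving yields:
  h_S0 = 2445/583
  h_S2 = 240/53
  h_S3 = 2595/583

Starting state is S2, so the expected hitting time is h_S2 = 240/53.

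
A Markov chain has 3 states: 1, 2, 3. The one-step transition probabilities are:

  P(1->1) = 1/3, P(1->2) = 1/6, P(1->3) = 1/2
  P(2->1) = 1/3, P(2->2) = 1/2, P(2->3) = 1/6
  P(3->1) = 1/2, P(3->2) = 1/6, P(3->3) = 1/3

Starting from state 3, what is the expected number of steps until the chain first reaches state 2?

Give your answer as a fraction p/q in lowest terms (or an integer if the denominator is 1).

Answer: 6

Derivation:
Let h_i = expected steps to first reach 2 from state i.
Boundary: h_2 = 0.
First-step equations for the other states:
  h_1 = 1 + 1/3*h_1 + 1/6*h_2 + 1/2*h_3
  h_3 = 1 + 1/2*h_1 + 1/6*h_2 + 1/3*h_3

Substituting h_2 = 0 and rearranging gives the linear system (I - Q) h = 1:
  [2/3, -1/2] . (h_1, h_3) = 1
  [-1/2, 2/3] . (h_1, h_3) = 1

Solving yields:
  h_1 = 6
  h_3 = 6

Starting state is 3, so the expected hitting time is h_3 = 6.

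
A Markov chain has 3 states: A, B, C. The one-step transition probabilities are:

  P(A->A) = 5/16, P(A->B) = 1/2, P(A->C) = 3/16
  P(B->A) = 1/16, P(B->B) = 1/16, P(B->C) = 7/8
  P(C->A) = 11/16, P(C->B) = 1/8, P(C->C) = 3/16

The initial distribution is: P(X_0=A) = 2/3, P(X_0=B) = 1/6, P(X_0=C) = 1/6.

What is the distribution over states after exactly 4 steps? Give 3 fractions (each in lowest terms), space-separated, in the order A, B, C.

Propagating the distribution step by step (d_{t+1} = d_t * P):
d_0 = (A=2/3, B=1/6, C=1/6)
  d_1[A] = 2/3*5/16 + 1/6*1/16 + 1/6*11/16 = 1/3
  d_1[B] = 2/3*1/2 + 1/6*1/16 + 1/6*1/8 = 35/96
  d_1[C] = 2/3*3/16 + 1/6*7/8 + 1/6*3/16 = 29/96
d_1 = (A=1/3, B=35/96, C=29/96)
  d_2[A] = 1/3*5/16 + 35/96*1/16 + 29/96*11/16 = 257/768
  d_2[B] = 1/3*1/2 + 35/96*1/16 + 29/96*1/8 = 349/1536
  d_2[C] = 1/3*3/16 + 35/96*7/8 + 29/96*3/16 = 673/1536
d_2 = (A=257/768, B=349/1536, C=673/1536)
  d_3[A] = 257/768*5/16 + 349/1536*1/16 + 673/1536*11/16 = 5161/12288
  d_3[B] = 257/768*1/2 + 349/1536*1/16 + 673/1536*1/8 = 5807/24576
  d_3[C] = 257/768*3/16 + 349/1536*7/8 + 673/1536*3/16 = 8447/24576
d_3 = (A=5161/12288, B=5807/24576, C=8447/24576)
  d_4[A] = 5161/12288*5/16 + 5807/24576*1/16 + 8447/24576*11/16 = 75167/196608
  d_4[B] = 5161/12288*1/2 + 5807/24576*1/16 + 8447/24576*1/8 = 105277/393216
  d_4[C] = 5161/12288*3/16 + 5807/24576*7/8 + 8447/24576*3/16 = 137605/393216
d_4 = (A=75167/196608, B=105277/393216, C=137605/393216)

Answer: 75167/196608 105277/393216 137605/393216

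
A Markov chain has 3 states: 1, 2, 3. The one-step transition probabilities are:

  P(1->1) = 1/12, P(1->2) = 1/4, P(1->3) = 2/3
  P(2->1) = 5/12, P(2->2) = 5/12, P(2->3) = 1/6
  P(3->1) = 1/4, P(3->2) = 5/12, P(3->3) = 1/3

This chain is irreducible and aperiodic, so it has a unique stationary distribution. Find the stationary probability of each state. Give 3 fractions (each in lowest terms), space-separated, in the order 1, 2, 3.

Answer: 23/86 16/43 31/86

Derivation:
The stationary distribution satisfies pi = pi * P, i.e.:
  pi_1 = 1/12*pi_1 + 5/12*pi_2 + 1/4*pi_3
  pi_2 = 1/4*pi_1 + 5/12*pi_2 + 5/12*pi_3
  pi_3 = 2/3*pi_1 + 1/6*pi_2 + 1/3*pi_3
with normalization: pi_1 + pi_2 + pi_3 = 1.

Using the first 2 balance equations plus normalization, the linear system A*pi = b is:
  [-11/12, 5/12, 1/4] . pi = 0
  [1/4, -7/12, 5/12] . pi = 0
  [1, 1, 1] . pi = 1

Solving yields:
  pi_1 = 23/86
  pi_2 = 16/43
  pi_3 = 31/86

Verification (pi * P):
  23/86*1/12 + 16/43*5/12 + 31/86*1/4 = 23/86 = pi_1  (ok)
  23/86*1/4 + 16/43*5/12 + 31/86*5/12 = 16/43 = pi_2  (ok)
  23/86*2/3 + 16/43*1/6 + 31/86*1/3 = 31/86 = pi_3  (ok)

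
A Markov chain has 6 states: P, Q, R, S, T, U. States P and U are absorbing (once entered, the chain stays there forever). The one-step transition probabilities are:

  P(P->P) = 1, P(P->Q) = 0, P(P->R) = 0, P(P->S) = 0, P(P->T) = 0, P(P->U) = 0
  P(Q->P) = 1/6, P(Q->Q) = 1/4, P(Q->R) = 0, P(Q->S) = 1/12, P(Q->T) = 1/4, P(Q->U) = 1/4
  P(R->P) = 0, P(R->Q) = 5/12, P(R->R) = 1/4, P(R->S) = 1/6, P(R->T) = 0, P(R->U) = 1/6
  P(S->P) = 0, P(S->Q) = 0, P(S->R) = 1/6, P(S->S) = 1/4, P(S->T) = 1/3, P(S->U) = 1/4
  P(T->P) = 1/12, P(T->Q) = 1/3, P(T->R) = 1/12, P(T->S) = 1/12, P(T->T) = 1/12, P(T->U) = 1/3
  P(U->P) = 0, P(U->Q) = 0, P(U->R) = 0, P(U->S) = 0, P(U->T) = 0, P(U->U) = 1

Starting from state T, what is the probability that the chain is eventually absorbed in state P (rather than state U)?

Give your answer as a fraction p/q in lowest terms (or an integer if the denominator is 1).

Let a_i = P(absorbed in P | start in state i).
Boundary conditions: a_P = 1, a_U = 0.
For each transient state i, a_i = sum_j P(i->j) * a_j:
  a_Q = 1/6*a_P + 1/4*a_Q + 0*a_R + 1/12*a_S + 1/4*a_T + 1/4*a_U
  a_R = 0*a_P + 5/12*a_Q + 1/4*a_R + 1/6*a_S + 0*a_T + 1/6*a_U
  a_S = 0*a_P + 0*a_Q + 1/6*a_R + 1/4*a_S + 1/3*a_T + 1/4*a_U
  a_T = 1/12*a_P + 1/3*a_Q + 1/12*a_R + 1/12*a_S + 1/12*a_T + 1/3*a_U

Substituting a_P = 1 and a_U = 0, rearrange to (I - Q) a = r where r[i] = P(i -> P):
  [3/4, 0, -1/12, -1/4] . (a_Q, a_R, a_S, a_T) = 1/6
  [-5/12, 3/4, -1/6, 0] . (a_Q, a_R, a_S, a_T) = 0
  [0, -1/6, 3/4, -1/3] . (a_Q, a_R, a_S, a_T) = 0
  [-1/3, -1/12, -1/12, 11/12] . (a_Q, a_R, a_S, a_T) = 1/12

Solving yields:
  a_Q = 1873/5864
  a_R = 1241/5864
  a_S = 451/2932
  a_T = 1409/5864

Starting state is T, so the absorption probability is a_T = 1409/5864.

Answer: 1409/5864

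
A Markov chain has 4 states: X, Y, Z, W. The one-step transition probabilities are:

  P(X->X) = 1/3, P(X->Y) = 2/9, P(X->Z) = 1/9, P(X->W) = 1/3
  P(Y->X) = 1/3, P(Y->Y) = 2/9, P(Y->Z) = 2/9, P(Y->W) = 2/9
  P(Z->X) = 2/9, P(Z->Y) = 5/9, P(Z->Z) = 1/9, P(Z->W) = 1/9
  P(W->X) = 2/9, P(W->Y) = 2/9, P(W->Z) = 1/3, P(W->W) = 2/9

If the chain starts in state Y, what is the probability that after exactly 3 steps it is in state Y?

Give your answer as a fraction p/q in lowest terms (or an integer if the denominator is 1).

Answer: 23/81

Derivation:
Computing P^3 by repeated multiplication:
P^1 =
  X: [1/3, 2/9, 1/9, 1/3]
  Y: [1/3, 2/9, 2/9, 2/9]
  Z: [2/9, 5/9, 1/9, 1/9]
  W: [2/9, 2/9, 1/3, 2/9]
P^2 =
  X: [23/81, 7/27, 17/81, 20/81]
  Y: [23/81, 8/27, 5/27, 19/81]
  Z: [25/81, 7/27, 16/81, 19/81]
  W: [22/81, 1/3, 5/27, 17/81]
P^3 =
  X: [206/729, 71/243, 142/729, 56/243]
  Y: [209/729, 23/81, 143/729, 170/729]
  Z: [208/729, 70/243, 140/729, 19/81]
  W: [211/729, 23/81, 142/729, 169/729]

(P^3)[Y -> Y] = 23/81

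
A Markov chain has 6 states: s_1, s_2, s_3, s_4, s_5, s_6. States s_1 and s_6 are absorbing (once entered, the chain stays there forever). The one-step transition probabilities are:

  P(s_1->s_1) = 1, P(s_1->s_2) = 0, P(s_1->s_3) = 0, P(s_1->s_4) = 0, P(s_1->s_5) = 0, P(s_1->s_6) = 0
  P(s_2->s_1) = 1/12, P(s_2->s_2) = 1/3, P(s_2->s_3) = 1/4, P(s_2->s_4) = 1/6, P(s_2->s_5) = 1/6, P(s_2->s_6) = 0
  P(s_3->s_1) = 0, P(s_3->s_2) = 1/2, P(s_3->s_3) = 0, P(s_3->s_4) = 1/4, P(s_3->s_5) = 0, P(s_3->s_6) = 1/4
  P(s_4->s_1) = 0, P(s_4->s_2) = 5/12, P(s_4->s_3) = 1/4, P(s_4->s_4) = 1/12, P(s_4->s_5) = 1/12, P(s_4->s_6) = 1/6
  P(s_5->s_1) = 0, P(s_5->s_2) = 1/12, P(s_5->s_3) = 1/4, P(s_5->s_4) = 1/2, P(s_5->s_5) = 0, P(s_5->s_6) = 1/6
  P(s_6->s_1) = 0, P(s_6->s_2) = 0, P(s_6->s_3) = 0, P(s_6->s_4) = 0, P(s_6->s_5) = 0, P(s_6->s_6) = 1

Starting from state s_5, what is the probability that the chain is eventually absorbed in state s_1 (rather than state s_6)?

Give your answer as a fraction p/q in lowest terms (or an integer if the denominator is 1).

Answer: 278/1581

Derivation:
Let a_i = P(absorbed in s_1 | start in state i).
Boundary conditions: a_s_1 = 1, a_s_6 = 0.
For each transient state i, a_i = sum_j P(i->j) * a_j:
  a_s_2 = 1/12*a_s_1 + 1/3*a_s_2 + 1/4*a_s_3 + 1/6*a_s_4 + 1/6*a_s_5 + 0*a_s_6
  a_s_3 = 0*a_s_1 + 1/2*a_s_2 + 0*a_s_3 + 1/4*a_s_4 + 0*a_s_5 + 1/4*a_s_6
  a_s_4 = 0*a_s_1 + 5/12*a_s_2 + 1/4*a_s_3 + 1/12*a_s_4 + 1/12*a_s_5 + 1/6*a_s_6
  a_s_5 = 0*a_s_1 + 1/12*a_s_2 + 1/4*a_s_3 + 1/2*a_s_4 + 0*a_s_5 + 1/6*a_s_6

Substituting a_s_1 = 1 and a_s_6 = 0, rearrange to (I - Q) a = r where r[i] = P(i -> s_1):
  [2/3, -1/4, -1/6, -1/6] . (a_s_2, a_s_3, a_s_4, a_s_5) = 1/12
  [-1/2, 1, -1/4, 0] . (a_s_2, a_s_3, a_s_4, a_s_5) = 0
  [-5/12, -1/4, 11/12, -1/12] . (a_s_2, a_s_3, a_s_4, a_s_5) = 0
  [-1/12, -1/4, -1/2, 1] . (a_s_2, a_s_3, a_s_4, a_s_5) = 0

Solving yields:
  a_s_2 = 5/17
  a_s_3 = 313/1581
  a_s_4 = 322/1581
  a_s_5 = 278/1581

Starting state is s_5, so the absorption probability is a_s_5 = 278/1581.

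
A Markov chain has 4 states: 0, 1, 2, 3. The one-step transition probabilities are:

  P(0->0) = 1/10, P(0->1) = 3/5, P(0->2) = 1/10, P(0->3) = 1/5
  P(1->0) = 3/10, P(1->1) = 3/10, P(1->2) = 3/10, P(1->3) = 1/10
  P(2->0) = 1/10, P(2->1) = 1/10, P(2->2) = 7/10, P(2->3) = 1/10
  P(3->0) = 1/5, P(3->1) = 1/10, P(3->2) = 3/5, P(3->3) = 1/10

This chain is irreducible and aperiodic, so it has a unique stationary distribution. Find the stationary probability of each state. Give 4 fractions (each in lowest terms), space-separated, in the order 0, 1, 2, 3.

The stationary distribution satisfies pi = pi * P, i.e.:
  pi_0 = 1/10*pi_0 + 3/10*pi_1 + 1/10*pi_2 + 1/5*pi_3
  pi_1 = 3/5*pi_0 + 3/10*pi_1 + 1/10*pi_2 + 1/10*pi_3
  pi_2 = 1/10*pi_0 + 3/10*pi_1 + 7/10*pi_2 + 3/5*pi_3
  pi_3 = 1/5*pi_0 + 1/10*pi_1 + 1/10*pi_2 + 1/10*pi_3
with normalization: pi_0 + pi_1 + pi_2 + pi_3 = 1.

Using the first 3 balance equations plus normalization, the linear system A*pi = b is:
  [-9/10, 3/10, 1/10, 1/5] . pi = 0
  [3/5, -7/10, 1/10, 1/10] . pi = 0
  [1/10, 3/10, -3/10, 3/5] . pi = 0
  [1, 1, 1, 1] . pi = 1

Solving yields:
  pi_0 = 27/173
  pi_1 = 77/346
  pi_2 = 175/346
  pi_3 = 20/173

Verification (pi * P):
  27/173*1/10 + 77/346*3/10 + 175/346*1/10 + 20/173*1/5 = 27/173 = pi_0  (ok)
  27/173*3/5 + 77/346*3/10 + 175/346*1/10 + 20/173*1/10 = 77/346 = pi_1  (ok)
  27/173*1/10 + 77/346*3/10 + 175/346*7/10 + 20/173*3/5 = 175/346 = pi_2  (ok)
  27/173*1/5 + 77/346*1/10 + 175/346*1/10 + 20/173*1/10 = 20/173 = pi_3  (ok)

Answer: 27/173 77/346 175/346 20/173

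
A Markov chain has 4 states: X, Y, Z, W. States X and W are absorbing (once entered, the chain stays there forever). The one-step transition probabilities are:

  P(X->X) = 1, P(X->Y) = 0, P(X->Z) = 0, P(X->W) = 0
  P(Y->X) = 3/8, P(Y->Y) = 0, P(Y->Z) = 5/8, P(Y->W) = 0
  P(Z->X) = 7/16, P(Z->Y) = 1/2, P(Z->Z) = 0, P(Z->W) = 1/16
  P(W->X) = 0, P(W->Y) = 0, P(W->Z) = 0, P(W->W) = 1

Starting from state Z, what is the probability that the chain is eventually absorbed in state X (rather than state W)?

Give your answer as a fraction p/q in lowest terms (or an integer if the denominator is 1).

Let a_i = P(absorbed in X | start in state i).
Boundary conditions: a_X = 1, a_W = 0.
For each transient state i, a_i = sum_j P(i->j) * a_j:
  a_Y = 3/8*a_X + 0*a_Y + 5/8*a_Z + 0*a_W
  a_Z = 7/16*a_X + 1/2*a_Y + 0*a_Z + 1/16*a_W

Substituting a_X = 1 and a_W = 0, rearrange to (I - Q) a = r where r[i] = P(i -> X):
  [1, -5/8] . (a_Y, a_Z) = 3/8
  [-1/2, 1] . (a_Y, a_Z) = 7/16

Solving yields:
  a_Y = 83/88
  a_Z = 10/11

Starting state is Z, so the absorption probability is a_Z = 10/11.

Answer: 10/11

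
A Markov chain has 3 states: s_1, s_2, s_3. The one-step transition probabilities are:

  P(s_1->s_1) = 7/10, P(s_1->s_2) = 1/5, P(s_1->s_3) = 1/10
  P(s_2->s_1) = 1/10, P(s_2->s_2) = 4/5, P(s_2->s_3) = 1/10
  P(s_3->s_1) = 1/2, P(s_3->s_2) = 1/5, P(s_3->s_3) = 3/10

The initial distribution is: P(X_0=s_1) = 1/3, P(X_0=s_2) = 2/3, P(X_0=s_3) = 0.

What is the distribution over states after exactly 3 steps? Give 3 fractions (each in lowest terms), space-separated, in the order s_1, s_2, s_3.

Answer: 17/50 67/125 31/250

Derivation:
Propagating the distribution step by step (d_{t+1} = d_t * P):
d_0 = (s_1=1/3, s_2=2/3, s_3=0)
  d_1[s_1] = 1/3*7/10 + 2/3*1/10 + 0*1/2 = 3/10
  d_1[s_2] = 1/3*1/5 + 2/3*4/5 + 0*1/5 = 3/5
  d_1[s_3] = 1/3*1/10 + 2/3*1/10 + 0*3/10 = 1/10
d_1 = (s_1=3/10, s_2=3/5, s_3=1/10)
  d_2[s_1] = 3/10*7/10 + 3/5*1/10 + 1/10*1/2 = 8/25
  d_2[s_2] = 3/10*1/5 + 3/5*4/5 + 1/10*1/5 = 14/25
  d_2[s_3] = 3/10*1/10 + 3/5*1/10 + 1/10*3/10 = 3/25
d_2 = (s_1=8/25, s_2=14/25, s_3=3/25)
  d_3[s_1] = 8/25*7/10 + 14/25*1/10 + 3/25*1/2 = 17/50
  d_3[s_2] = 8/25*1/5 + 14/25*4/5 + 3/25*1/5 = 67/125
  d_3[s_3] = 8/25*1/10 + 14/25*1/10 + 3/25*3/10 = 31/250
d_3 = (s_1=17/50, s_2=67/125, s_3=31/250)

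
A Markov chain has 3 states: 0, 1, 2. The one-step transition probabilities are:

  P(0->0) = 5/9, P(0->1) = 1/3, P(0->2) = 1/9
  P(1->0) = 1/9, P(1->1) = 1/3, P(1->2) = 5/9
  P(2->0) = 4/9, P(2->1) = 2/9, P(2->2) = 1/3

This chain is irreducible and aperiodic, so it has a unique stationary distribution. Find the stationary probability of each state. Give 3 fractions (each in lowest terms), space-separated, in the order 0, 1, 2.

Answer: 26/67 20/67 21/67

Derivation:
The stationary distribution satisfies pi = pi * P, i.e.:
  pi_0 = 5/9*pi_0 + 1/9*pi_1 + 4/9*pi_2
  pi_1 = 1/3*pi_0 + 1/3*pi_1 + 2/9*pi_2
  pi_2 = 1/9*pi_0 + 5/9*pi_1 + 1/3*pi_2
with normalization: pi_0 + pi_1 + pi_2 = 1.

Using the first 2 balance equations plus normalization, the linear system A*pi = b is:
  [-4/9, 1/9, 4/9] . pi = 0
  [1/3, -2/3, 2/9] . pi = 0
  [1, 1, 1] . pi = 1

Solving yields:
  pi_0 = 26/67
  pi_1 = 20/67
  pi_2 = 21/67

Verification (pi * P):
  26/67*5/9 + 20/67*1/9 + 21/67*4/9 = 26/67 = pi_0  (ok)
  26/67*1/3 + 20/67*1/3 + 21/67*2/9 = 20/67 = pi_1  (ok)
  26/67*1/9 + 20/67*5/9 + 21/67*1/3 = 21/67 = pi_2  (ok)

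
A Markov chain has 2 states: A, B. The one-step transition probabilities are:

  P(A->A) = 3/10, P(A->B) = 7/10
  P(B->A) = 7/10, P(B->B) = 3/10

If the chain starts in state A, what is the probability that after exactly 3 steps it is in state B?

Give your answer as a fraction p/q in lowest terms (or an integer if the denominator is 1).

Computing P^3 by repeated multiplication:
P^1 =
  A: [3/10, 7/10]
  B: [7/10, 3/10]
P^2 =
  A: [29/50, 21/50]
  B: [21/50, 29/50]
P^3 =
  A: [117/250, 133/250]
  B: [133/250, 117/250]

(P^3)[A -> B] = 133/250

Answer: 133/250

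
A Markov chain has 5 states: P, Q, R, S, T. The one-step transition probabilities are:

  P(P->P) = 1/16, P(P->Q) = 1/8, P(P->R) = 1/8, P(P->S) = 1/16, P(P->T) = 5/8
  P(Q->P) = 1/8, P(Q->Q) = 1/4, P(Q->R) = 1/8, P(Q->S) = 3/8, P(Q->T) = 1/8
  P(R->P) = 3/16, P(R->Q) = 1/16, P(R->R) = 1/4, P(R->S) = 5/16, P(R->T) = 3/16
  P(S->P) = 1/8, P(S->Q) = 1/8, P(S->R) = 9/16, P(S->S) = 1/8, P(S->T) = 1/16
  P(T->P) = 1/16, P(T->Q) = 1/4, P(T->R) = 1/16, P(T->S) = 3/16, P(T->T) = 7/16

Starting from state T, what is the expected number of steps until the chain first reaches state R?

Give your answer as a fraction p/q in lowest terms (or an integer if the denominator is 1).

Answer: 9032/1655

Derivation:
Let h_i = expected steps to first reach R from state i.
Boundary: h_R = 0.
First-step equations for the other states:
  h_P = 1 + 1/16*h_P + 1/8*h_Q + 1/8*h_R + 1/16*h_S + 5/8*h_T
  h_Q = 1 + 1/8*h_P + 1/4*h_Q + 1/8*h_R + 3/8*h_S + 1/8*h_T
  h_S = 1 + 1/8*h_P + 1/8*h_Q + 9/16*h_R + 1/8*h_S + 1/16*h_T
  h_T = 1 + 1/16*h_P + 1/4*h_Q + 1/16*h_R + 3/16*h_S + 7/16*h_T

Substituting h_R = 0 and rearranging gives the linear system (I - Q) h = 1:
  [15/16, -1/8, -1/16, -5/8] . (h_P, h_Q, h_S, h_T) = 1
  [-1/8, 3/4, -3/8, -1/8] . (h_P, h_Q, h_S, h_T) = 1
  [-1/8, -1/8, 7/8, -1/16] . (h_P, h_Q, h_S, h_T) = 1
  [-1/16, -1/4, -3/16, 9/16] . (h_P, h_Q, h_S, h_T) = 1

Solving yields:
  h_P = 9144/1655
  h_Q = 7708/1655
  h_S = 4944/1655
  h_T = 9032/1655

Starting state is T, so the expected hitting time is h_T = 9032/1655.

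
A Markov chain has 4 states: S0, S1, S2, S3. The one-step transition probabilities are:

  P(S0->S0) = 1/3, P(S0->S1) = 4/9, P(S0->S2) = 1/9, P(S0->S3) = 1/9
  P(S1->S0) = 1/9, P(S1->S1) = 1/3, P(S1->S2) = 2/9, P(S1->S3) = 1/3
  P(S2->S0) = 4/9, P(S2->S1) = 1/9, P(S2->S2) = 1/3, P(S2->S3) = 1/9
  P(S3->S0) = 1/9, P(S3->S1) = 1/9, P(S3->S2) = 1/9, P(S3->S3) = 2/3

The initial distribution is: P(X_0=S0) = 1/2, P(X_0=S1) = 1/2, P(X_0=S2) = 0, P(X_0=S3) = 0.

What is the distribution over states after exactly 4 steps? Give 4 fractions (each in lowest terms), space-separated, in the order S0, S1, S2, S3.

Answer: 1456/6561 3143/13122 29/162 2359/6561

Derivation:
Propagating the distribution step by step (d_{t+1} = d_t * P):
d_0 = (S0=1/2, S1=1/2, S2=0, S3=0)
  d_1[S0] = 1/2*1/3 + 1/2*1/9 + 0*4/9 + 0*1/9 = 2/9
  d_1[S1] = 1/2*4/9 + 1/2*1/3 + 0*1/9 + 0*1/9 = 7/18
  d_1[S2] = 1/2*1/9 + 1/2*2/9 + 0*1/3 + 0*1/9 = 1/6
  d_1[S3] = 1/2*1/9 + 1/2*1/3 + 0*1/9 + 0*2/3 = 2/9
d_1 = (S0=2/9, S1=7/18, S2=1/6, S3=2/9)
  d_2[S0] = 2/9*1/3 + 7/18*1/9 + 1/6*4/9 + 2/9*1/9 = 35/162
  d_2[S1] = 2/9*4/9 + 7/18*1/3 + 1/6*1/9 + 2/9*1/9 = 22/81
  d_2[S2] = 2/9*1/9 + 7/18*2/9 + 1/6*1/3 + 2/9*1/9 = 31/162
  d_2[S3] = 2/9*1/9 + 7/18*1/3 + 1/6*1/9 + 2/9*2/3 = 26/81
d_2 = (S0=35/162, S1=22/81, S2=31/162, S3=26/81)
  d_3[S0] = 35/162*1/3 + 22/81*1/9 + 31/162*4/9 + 26/81*1/9 = 325/1458
  d_3[S1] = 35/162*4/9 + 22/81*1/3 + 31/162*1/9 + 26/81*1/9 = 355/1458
  d_3[S2] = 35/162*1/9 + 22/81*2/9 + 31/162*1/3 + 26/81*1/9 = 134/729
  d_3[S3] = 35/162*1/9 + 22/81*1/3 + 31/162*1/9 + 26/81*2/3 = 85/243
d_3 = (S0=325/1458, S1=355/1458, S2=134/729, S3=85/243)
  d_4[S0] = 325/1458*1/3 + 355/1458*1/9 + 134/729*4/9 + 85/243*1/9 = 1456/6561
  d_4[S1] = 325/1458*4/9 + 355/1458*1/3 + 134/729*1/9 + 85/243*1/9 = 3143/13122
  d_4[S2] = 325/1458*1/9 + 355/1458*2/9 + 134/729*1/3 + 85/243*1/9 = 29/162
  d_4[S3] = 325/1458*1/9 + 355/1458*1/3 + 134/729*1/9 + 85/243*2/3 = 2359/6561
d_4 = (S0=1456/6561, S1=3143/13122, S2=29/162, S3=2359/6561)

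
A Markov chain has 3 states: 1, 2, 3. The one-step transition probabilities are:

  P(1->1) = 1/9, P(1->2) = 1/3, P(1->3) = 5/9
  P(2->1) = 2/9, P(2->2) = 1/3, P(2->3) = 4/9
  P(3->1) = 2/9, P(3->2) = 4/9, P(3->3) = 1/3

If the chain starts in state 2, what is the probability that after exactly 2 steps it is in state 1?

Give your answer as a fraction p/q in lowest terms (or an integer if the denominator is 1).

Answer: 16/81

Derivation:
Computing P^2 by repeated multiplication:
P^1 =
  1: [1/9, 1/3, 5/9]
  2: [2/9, 1/3, 4/9]
  3: [2/9, 4/9, 1/3]
P^2 =
  1: [17/81, 32/81, 32/81]
  2: [16/81, 31/81, 34/81]
  3: [16/81, 10/27, 35/81]

(P^2)[2 -> 1] = 16/81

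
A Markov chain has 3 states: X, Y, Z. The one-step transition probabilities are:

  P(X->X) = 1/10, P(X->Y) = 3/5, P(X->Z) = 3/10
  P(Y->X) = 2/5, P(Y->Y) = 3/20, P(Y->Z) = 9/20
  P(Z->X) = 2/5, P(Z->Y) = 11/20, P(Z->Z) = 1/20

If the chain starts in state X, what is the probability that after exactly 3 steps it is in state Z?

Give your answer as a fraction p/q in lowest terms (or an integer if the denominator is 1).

Computing P^3 by repeated multiplication:
P^1 =
  X: [1/10, 3/5, 3/10]
  Y: [2/5, 3/20, 9/20]
  Z: [2/5, 11/20, 1/20]
P^2 =
  X: [37/100, 63/200, 63/200]
  Y: [7/25, 51/100, 21/100]
  Z: [7/25, 7/20, 37/100]
P^3 =
  X: [289/1000, 177/400, 537/2000]
  Y: [79/250, 9/25, 81/250]
  Z: [79/250, 53/125, 13/50]

(P^3)[X -> Z] = 537/2000

Answer: 537/2000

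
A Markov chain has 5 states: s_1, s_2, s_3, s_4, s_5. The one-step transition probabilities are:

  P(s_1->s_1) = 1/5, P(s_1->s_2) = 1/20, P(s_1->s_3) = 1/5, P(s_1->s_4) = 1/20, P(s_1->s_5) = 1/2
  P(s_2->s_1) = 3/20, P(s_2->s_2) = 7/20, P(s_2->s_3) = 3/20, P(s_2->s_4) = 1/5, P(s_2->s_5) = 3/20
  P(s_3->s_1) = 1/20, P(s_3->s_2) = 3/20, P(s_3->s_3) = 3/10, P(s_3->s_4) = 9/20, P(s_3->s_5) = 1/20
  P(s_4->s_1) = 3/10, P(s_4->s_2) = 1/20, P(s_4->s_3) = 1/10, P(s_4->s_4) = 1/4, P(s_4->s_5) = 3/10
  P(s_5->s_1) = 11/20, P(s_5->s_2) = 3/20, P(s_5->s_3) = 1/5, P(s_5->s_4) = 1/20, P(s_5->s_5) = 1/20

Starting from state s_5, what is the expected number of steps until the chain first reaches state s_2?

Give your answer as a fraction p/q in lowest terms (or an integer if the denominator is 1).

Let h_i = expected steps to first reach s_2 from state i.
Boundary: h_s_2 = 0.
First-step equations for the other states:
  h_s_1 = 1 + 1/5*h_s_1 + 1/20*h_s_2 + 1/5*h_s_3 + 1/20*h_s_4 + 1/2*h_s_5
  h_s_3 = 1 + 1/20*h_s_1 + 3/20*h_s_2 + 3/10*h_s_3 + 9/20*h_s_4 + 1/20*h_s_5
  h_s_4 = 1 + 3/10*h_s_1 + 1/20*h_s_2 + 1/10*h_s_3 + 1/4*h_s_4 + 3/10*h_s_5
  h_s_5 = 1 + 11/20*h_s_1 + 3/20*h_s_2 + 1/5*h_s_3 + 1/20*h_s_4 + 1/20*h_s_5

Substituting h_s_2 = 0 and rearranging gives the linear system (I - Q) h = 1:
  [4/5, -1/5, -1/20, -1/2] . (h_s_1, h_s_3, h_s_4, h_s_5) = 1
  [-1/20, 7/10, -9/20, -1/20] . (h_s_1, h_s_3, h_s_4, h_s_5) = 1
  [-3/10, -1/10, 3/4, -3/10] . (h_s_1, h_s_3, h_s_4, h_s_5) = 1
  [-11/20, -1/5, -1/20, 19/20] . (h_s_1, h_s_3, h_s_4, h_s_5) = 1

Solving yields:
  h_s_1 = 11020/1061
  h_s_3 = 10300/1061
  h_s_4 = 11300/1061
  h_s_5 = 10260/1061

Starting state is s_5, so the expected hitting time is h_s_5 = 10260/1061.

Answer: 10260/1061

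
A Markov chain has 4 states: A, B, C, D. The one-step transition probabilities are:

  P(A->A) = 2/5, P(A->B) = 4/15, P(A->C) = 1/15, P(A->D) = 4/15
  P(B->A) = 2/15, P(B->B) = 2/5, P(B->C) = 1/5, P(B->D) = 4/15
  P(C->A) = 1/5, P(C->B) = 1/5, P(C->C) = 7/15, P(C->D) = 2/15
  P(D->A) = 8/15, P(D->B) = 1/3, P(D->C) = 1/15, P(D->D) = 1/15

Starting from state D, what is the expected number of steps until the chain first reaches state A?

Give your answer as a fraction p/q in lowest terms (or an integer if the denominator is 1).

Let h_i = expected steps to first reach A from state i.
Boundary: h_A = 0.
First-step equations for the other states:
  h_B = 1 + 2/15*h_A + 2/5*h_B + 1/5*h_C + 4/15*h_D
  h_C = 1 + 1/5*h_A + 1/5*h_B + 7/15*h_C + 2/15*h_D
  h_D = 1 + 8/15*h_A + 1/3*h_B + 1/15*h_C + 1/15*h_D

Substituting h_A = 0 and rearranging gives the linear system (I - Q) h = 1:
  [3/5, -1/5, -4/15] . (h_B, h_C, h_D) = 1
  [-1/5, 8/15, -2/15] . (h_B, h_C, h_D) = 1
  [-1/3, -1/15, 14/15] . (h_B, h_C, h_D) = 1

Solving yields:
  h_B = 1455/331
  h_C = 1410/331
  h_D = 975/331

Starting state is D, so the expected hitting time is h_D = 975/331.

Answer: 975/331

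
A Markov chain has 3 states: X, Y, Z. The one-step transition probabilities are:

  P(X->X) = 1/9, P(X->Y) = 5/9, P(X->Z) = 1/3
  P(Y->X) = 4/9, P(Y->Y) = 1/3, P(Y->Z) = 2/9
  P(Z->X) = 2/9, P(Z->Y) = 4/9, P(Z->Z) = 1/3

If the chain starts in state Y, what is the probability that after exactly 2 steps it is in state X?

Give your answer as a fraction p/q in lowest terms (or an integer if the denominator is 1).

Answer: 20/81

Derivation:
Computing P^2 by repeated multiplication:
P^1 =
  X: [1/9, 5/9, 1/3]
  Y: [4/9, 1/3, 2/9]
  Z: [2/9, 4/9, 1/3]
P^2 =
  X: [1/3, 32/81, 22/81]
  Y: [20/81, 37/81, 8/27]
  Z: [8/27, 34/81, 23/81]

(P^2)[Y -> X] = 20/81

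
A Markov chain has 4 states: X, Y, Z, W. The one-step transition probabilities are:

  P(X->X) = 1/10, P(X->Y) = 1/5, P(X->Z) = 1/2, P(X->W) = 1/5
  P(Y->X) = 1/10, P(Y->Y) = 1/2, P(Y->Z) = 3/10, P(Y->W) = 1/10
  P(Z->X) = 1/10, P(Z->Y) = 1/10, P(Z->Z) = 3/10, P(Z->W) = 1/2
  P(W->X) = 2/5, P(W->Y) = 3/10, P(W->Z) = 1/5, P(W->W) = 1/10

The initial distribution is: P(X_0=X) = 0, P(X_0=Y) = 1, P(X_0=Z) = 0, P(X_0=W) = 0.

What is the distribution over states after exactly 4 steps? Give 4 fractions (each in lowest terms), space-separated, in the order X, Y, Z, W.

Answer: 1711/10000 2807/10000 3101/10000 2381/10000

Derivation:
Propagating the distribution step by step (d_{t+1} = d_t * P):
d_0 = (X=0, Y=1, Z=0, W=0)
  d_1[X] = 0*1/10 + 1*1/10 + 0*1/10 + 0*2/5 = 1/10
  d_1[Y] = 0*1/5 + 1*1/2 + 0*1/10 + 0*3/10 = 1/2
  d_1[Z] = 0*1/2 + 1*3/10 + 0*3/10 + 0*1/5 = 3/10
  d_1[W] = 0*1/5 + 1*1/10 + 0*1/2 + 0*1/10 = 1/10
d_1 = (X=1/10, Y=1/2, Z=3/10, W=1/10)
  d_2[X] = 1/10*1/10 + 1/2*1/10 + 3/10*1/10 + 1/10*2/5 = 13/100
  d_2[Y] = 1/10*1/5 + 1/2*1/2 + 3/10*1/10 + 1/10*3/10 = 33/100
  d_2[Z] = 1/10*1/2 + 1/2*3/10 + 3/10*3/10 + 1/10*1/5 = 31/100
  d_2[W] = 1/10*1/5 + 1/2*1/10 + 3/10*1/2 + 1/10*1/10 = 23/100
d_2 = (X=13/100, Y=33/100, Z=31/100, W=23/100)
  d_3[X] = 13/100*1/10 + 33/100*1/10 + 31/100*1/10 + 23/100*2/5 = 169/1000
  d_3[Y] = 13/100*1/5 + 33/100*1/2 + 31/100*1/10 + 23/100*3/10 = 291/1000
  d_3[Z] = 13/100*1/2 + 33/100*3/10 + 31/100*3/10 + 23/100*1/5 = 303/1000
  d_3[W] = 13/100*1/5 + 33/100*1/10 + 31/100*1/2 + 23/100*1/10 = 237/1000
d_3 = (X=169/1000, Y=291/1000, Z=303/1000, W=237/1000)
  d_4[X] = 169/1000*1/10 + 291/1000*1/10 + 303/1000*1/10 + 237/1000*2/5 = 1711/10000
  d_4[Y] = 169/1000*1/5 + 291/1000*1/2 + 303/1000*1/10 + 237/1000*3/10 = 2807/10000
  d_4[Z] = 169/1000*1/2 + 291/1000*3/10 + 303/1000*3/10 + 237/1000*1/5 = 3101/10000
  d_4[W] = 169/1000*1/5 + 291/1000*1/10 + 303/1000*1/2 + 237/1000*1/10 = 2381/10000
d_4 = (X=1711/10000, Y=2807/10000, Z=3101/10000, W=2381/10000)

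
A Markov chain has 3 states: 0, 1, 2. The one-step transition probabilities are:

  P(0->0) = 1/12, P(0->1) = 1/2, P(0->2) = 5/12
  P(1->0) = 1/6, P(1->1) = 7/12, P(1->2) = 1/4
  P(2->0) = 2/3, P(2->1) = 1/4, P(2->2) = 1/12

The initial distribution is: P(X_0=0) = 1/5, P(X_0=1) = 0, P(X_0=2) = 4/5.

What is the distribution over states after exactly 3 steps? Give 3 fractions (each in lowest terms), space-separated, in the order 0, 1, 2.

Answer: 889/2880 443/960 331/1440

Derivation:
Propagating the distribution step by step (d_{t+1} = d_t * P):
d_0 = (0=1/5, 1=0, 2=4/5)
  d_1[0] = 1/5*1/12 + 0*1/6 + 4/5*2/3 = 11/20
  d_1[1] = 1/5*1/2 + 0*7/12 + 4/5*1/4 = 3/10
  d_1[2] = 1/5*5/12 + 0*1/4 + 4/5*1/12 = 3/20
d_1 = (0=11/20, 1=3/10, 2=3/20)
  d_2[0] = 11/20*1/12 + 3/10*1/6 + 3/20*2/3 = 47/240
  d_2[1] = 11/20*1/2 + 3/10*7/12 + 3/20*1/4 = 39/80
  d_2[2] = 11/20*5/12 + 3/10*1/4 + 3/20*1/12 = 19/60
d_2 = (0=47/240, 1=39/80, 2=19/60)
  d_3[0] = 47/240*1/12 + 39/80*1/6 + 19/60*2/3 = 889/2880
  d_3[1] = 47/240*1/2 + 39/80*7/12 + 19/60*1/4 = 443/960
  d_3[2] = 47/240*5/12 + 39/80*1/4 + 19/60*1/12 = 331/1440
d_3 = (0=889/2880, 1=443/960, 2=331/1440)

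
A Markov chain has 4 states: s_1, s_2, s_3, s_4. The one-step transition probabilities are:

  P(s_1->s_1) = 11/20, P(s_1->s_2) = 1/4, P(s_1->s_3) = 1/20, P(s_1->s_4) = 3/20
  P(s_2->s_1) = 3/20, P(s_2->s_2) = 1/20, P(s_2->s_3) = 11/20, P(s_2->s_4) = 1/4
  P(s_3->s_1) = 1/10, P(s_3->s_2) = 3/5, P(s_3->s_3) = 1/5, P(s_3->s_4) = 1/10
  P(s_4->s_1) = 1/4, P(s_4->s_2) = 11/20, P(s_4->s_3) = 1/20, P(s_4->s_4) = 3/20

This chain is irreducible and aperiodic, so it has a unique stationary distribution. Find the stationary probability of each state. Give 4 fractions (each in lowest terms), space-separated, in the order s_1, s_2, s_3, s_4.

Answer: 213/827 535/1654 206/827 281/1654

Derivation:
The stationary distribution satisfies pi = pi * P, i.e.:
  pi_s_1 = 11/20*pi_s_1 + 3/20*pi_s_2 + 1/10*pi_s_3 + 1/4*pi_s_4
  pi_s_2 = 1/4*pi_s_1 + 1/20*pi_s_2 + 3/5*pi_s_3 + 11/20*pi_s_4
  pi_s_3 = 1/20*pi_s_1 + 11/20*pi_s_2 + 1/5*pi_s_3 + 1/20*pi_s_4
  pi_s_4 = 3/20*pi_s_1 + 1/4*pi_s_2 + 1/10*pi_s_3 + 3/20*pi_s_4
with normalization: pi_s_1 + pi_s_2 + pi_s_3 + pi_s_4 = 1.

Using the first 3 balance equations plus normalization, the linear system A*pi = b is:
  [-9/20, 3/20, 1/10, 1/4] . pi = 0
  [1/4, -19/20, 3/5, 11/20] . pi = 0
  [1/20, 11/20, -4/5, 1/20] . pi = 0
  [1, 1, 1, 1] . pi = 1

Solving yields:
  pi_s_1 = 213/827
  pi_s_2 = 535/1654
  pi_s_3 = 206/827
  pi_s_4 = 281/1654

Verification (pi * P):
  213/827*11/20 + 535/1654*3/20 + 206/827*1/10 + 281/1654*1/4 = 213/827 = pi_s_1  (ok)
  213/827*1/4 + 535/1654*1/20 + 206/827*3/5 + 281/1654*11/20 = 535/1654 = pi_s_2  (ok)
  213/827*1/20 + 535/1654*11/20 + 206/827*1/5 + 281/1654*1/20 = 206/827 = pi_s_3  (ok)
  213/827*3/20 + 535/1654*1/4 + 206/827*1/10 + 281/1654*3/20 = 281/1654 = pi_s_4  (ok)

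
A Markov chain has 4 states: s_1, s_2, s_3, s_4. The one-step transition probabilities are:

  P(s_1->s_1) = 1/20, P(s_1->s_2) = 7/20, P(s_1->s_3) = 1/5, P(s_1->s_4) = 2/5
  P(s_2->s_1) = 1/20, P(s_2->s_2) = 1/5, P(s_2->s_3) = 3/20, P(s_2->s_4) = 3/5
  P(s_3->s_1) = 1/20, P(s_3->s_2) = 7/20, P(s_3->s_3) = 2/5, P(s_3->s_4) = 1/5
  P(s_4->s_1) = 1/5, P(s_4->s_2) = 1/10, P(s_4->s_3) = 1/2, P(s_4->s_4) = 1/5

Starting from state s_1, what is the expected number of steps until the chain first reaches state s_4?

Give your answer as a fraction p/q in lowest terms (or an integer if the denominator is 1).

Let h_i = expected steps to first reach s_4 from state i.
Boundary: h_s_4 = 0.
First-step equations for the other states:
  h_s_1 = 1 + 1/20*h_s_1 + 7/20*h_s_2 + 1/5*h_s_3 + 2/5*h_s_4
  h_s_2 = 1 + 1/20*h_s_1 + 1/5*h_s_2 + 3/20*h_s_3 + 3/5*h_s_4
  h_s_3 = 1 + 1/20*h_s_1 + 7/20*h_s_2 + 2/5*h_s_3 + 1/5*h_s_4

Substituting h_s_4 = 0 and rearranging gives the linear system (I - Q) h = 1:
  [19/20, -7/20, -1/5] . (h_s_1, h_s_2, h_s_3) = 1
  [-1/20, 4/5, -3/20] . (h_s_1, h_s_2, h_s_3) = 1
  [-1/20, -7/20, 3/5] . (h_s_1, h_s_2, h_s_3) = 1

Solving yields:
  h_s_1 = 1840/763
  h_s_2 = 1500/763
  h_s_3 = 2300/763

Starting state is s_1, so the expected hitting time is h_s_1 = 1840/763.

Answer: 1840/763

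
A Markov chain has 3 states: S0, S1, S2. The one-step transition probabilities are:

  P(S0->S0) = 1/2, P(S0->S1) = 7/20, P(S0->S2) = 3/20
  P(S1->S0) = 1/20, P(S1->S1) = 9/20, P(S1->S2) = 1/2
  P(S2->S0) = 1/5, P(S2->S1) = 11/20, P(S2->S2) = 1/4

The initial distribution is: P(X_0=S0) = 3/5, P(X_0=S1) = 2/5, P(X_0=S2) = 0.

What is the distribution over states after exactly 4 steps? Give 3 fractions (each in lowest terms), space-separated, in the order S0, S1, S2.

Propagating the distribution step by step (d_{t+1} = d_t * P):
d_0 = (S0=3/5, S1=2/5, S2=0)
  d_1[S0] = 3/5*1/2 + 2/5*1/20 + 0*1/5 = 8/25
  d_1[S1] = 3/5*7/20 + 2/5*9/20 + 0*11/20 = 39/100
  d_1[S2] = 3/5*3/20 + 2/5*1/2 + 0*1/4 = 29/100
d_1 = (S0=8/25, S1=39/100, S2=29/100)
  d_2[S0] = 8/25*1/2 + 39/100*1/20 + 29/100*1/5 = 19/80
  d_2[S1] = 8/25*7/20 + 39/100*9/20 + 29/100*11/20 = 447/1000
  d_2[S2] = 8/25*3/20 + 39/100*1/2 + 29/100*1/4 = 631/2000
d_2 = (S0=19/80, S1=447/1000, S2=631/2000)
  d_3[S0] = 19/80*1/2 + 447/1000*1/20 + 631/2000*1/5 = 1021/5000
  d_3[S1] = 19/80*7/20 + 447/1000*9/20 + 631/2000*11/20 = 2289/5000
  d_3[S2] = 19/80*3/20 + 447/1000*1/2 + 631/2000*1/4 = 169/500
d_3 = (S0=1021/5000, S1=2289/5000, S2=169/500)
  d_4[S0] = 1021/5000*1/2 + 2289/5000*1/20 + 169/500*1/5 = 19259/100000
  d_4[S1] = 1021/5000*7/20 + 2289/5000*9/20 + 169/500*11/20 = 23169/50000
  d_4[S2] = 1021/5000*3/20 + 2289/5000*1/2 + 169/500*1/4 = 34403/100000
d_4 = (S0=19259/100000, S1=23169/50000, S2=34403/100000)

Answer: 19259/100000 23169/50000 34403/100000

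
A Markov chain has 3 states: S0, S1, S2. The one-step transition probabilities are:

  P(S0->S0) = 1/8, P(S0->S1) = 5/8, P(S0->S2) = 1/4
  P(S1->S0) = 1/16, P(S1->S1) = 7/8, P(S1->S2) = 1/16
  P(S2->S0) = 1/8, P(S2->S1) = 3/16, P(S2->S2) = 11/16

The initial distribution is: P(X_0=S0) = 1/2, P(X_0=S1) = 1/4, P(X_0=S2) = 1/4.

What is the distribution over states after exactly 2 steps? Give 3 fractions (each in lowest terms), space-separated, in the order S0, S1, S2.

Propagating the distribution step by step (d_{t+1} = d_t * P):
d_0 = (S0=1/2, S1=1/4, S2=1/4)
  d_1[S0] = 1/2*1/8 + 1/4*1/16 + 1/4*1/8 = 7/64
  d_1[S1] = 1/2*5/8 + 1/4*7/8 + 1/4*3/16 = 37/64
  d_1[S2] = 1/2*1/4 + 1/4*1/16 + 1/4*11/16 = 5/16
d_1 = (S0=7/64, S1=37/64, S2=5/16)
  d_2[S0] = 7/64*1/8 + 37/64*1/16 + 5/16*1/8 = 91/1024
  d_2[S1] = 7/64*5/8 + 37/64*7/8 + 5/16*3/16 = 81/128
  d_2[S2] = 7/64*1/4 + 37/64*1/16 + 5/16*11/16 = 285/1024
d_2 = (S0=91/1024, S1=81/128, S2=285/1024)

Answer: 91/1024 81/128 285/1024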